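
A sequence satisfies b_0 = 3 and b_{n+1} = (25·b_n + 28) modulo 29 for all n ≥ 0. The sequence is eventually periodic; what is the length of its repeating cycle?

Listing terms: b_0 = 3, b_1 = 16, b_2 = 22, b_3 = 27, b_4 = 7, b_5 = 0, b_6 = 28, b_7 = 3.
Since b_7 = b_0 = 3, the sequence is periodic with period 7.

7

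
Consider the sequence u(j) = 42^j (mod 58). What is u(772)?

Listing terms: u(0) = 1,  u(1) = 42,  u(2) = 24,  u(3) = 22,  u(4) = 54,  u(5) = 6,  u(6) = 20,  u(7) = 28,  u(8) = 16,  u(9) = 34,  u(10) = 36,  u(11) = 4,  u(12) = 52,  u(13) = 38,  u(14) = 30,  u(15) = 42.
Since u(15) = u(1) = 42, the sequence is eventually periodic: after a pre-period of length 1 it cycles with period 14.
For j ≥ 1, u(j) depends only on (j - 1) mod 14. (772 - 1) mod 14 = 1, so u(772) = u(2) = 24.

24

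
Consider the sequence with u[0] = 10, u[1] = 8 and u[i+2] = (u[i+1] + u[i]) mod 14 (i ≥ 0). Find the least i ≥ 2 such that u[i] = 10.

10

Listing terms: u[0] = 10,  u[1] = 8,  u[2] = 4,  u[3] = 12,  u[4] = 2,  u[5] = 0,  u[6] = 2,  u[7] = 2,  u[8] = 4,  u[9] = 6,  u[10] = 10,  u[11] = 2,  u[12] = 12,  u[13] = 0,  u[14] = 12,  u[15] = 12,  u[16] = 10,  u[17] = 8.
The sequence repeats with period 16.
The value 10 first appears (with i ≥ 2) at u[10].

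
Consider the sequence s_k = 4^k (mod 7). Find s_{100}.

s_0 = 1, s_1 = 4, s_2 = 2, s_3 = 1.
Since s_3 = s_0 = 1, the sequence is periodic with period 3.
So s_{100} = s_{0 + ((100-0) mod 3)} = s_1 = 4.

4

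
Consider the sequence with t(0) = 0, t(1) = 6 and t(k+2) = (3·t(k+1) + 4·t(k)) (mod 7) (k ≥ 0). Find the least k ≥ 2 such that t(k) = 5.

4

We have t(0) = 0,  t(1) = 6,  t(2) = 4,  t(3) = 1,  t(4) = 5,  t(5) = 5,  t(6) = 0,  t(7) = 6.
Since (t(6), t(7)) = (t(0), t(1)) = (0, 6) (two consecutive terms determine the rest), the sequence is periodic with period 6.
The value 5 first appears (with k ≥ 2) at t(4).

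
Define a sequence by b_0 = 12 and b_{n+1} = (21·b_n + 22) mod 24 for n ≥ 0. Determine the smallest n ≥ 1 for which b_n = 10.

1

Computing terms: b_0 = 12,  b_1 = 10,  b_2 = 16,  b_3 = 22,  b_4 = 4,  b_5 = 10.
Since b_5 = b_1 = 10, the sequence is eventually periodic: after a pre-period of length 1 it cycles with period 4.
The value 10 first appears (with n ≥ 1) at b_1.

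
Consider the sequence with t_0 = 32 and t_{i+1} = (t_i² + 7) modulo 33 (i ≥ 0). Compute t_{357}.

32

Computing terms: t_0 = 32,  t_1 = 8,  t_2 = 5,  t_3 = 32.
The sequence repeats with period 3.
(357 - 0) mod 3 = 0, so t_{357} = t_0 = 32.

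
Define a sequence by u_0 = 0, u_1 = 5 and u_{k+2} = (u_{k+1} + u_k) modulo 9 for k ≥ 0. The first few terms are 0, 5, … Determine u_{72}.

u_0 = 0, u_1 = 5, u_2 = 5, u_3 = 1, u_4 = 6, u_5 = 7, u_6 = 4, u_7 = 2, u_8 = 6, u_9 = 8, u_{10} = 5, u_{11} = 4, u_{12} = 0, u_{13} = 4, u_{14} = 4, u_{15} = 8, u_{16} = 3, u_{17} = 2, u_{18} = 5, u_{19} = 7, u_{20} = 3, u_{21} = 1, u_{22} = 4, u_{23} = 5, u_{24} = 0, u_{25} = 5.
The sequence repeats with period 24.
So u_{72} = u_{0 + ((72-0) mod 24)} = u_0 = 0.

0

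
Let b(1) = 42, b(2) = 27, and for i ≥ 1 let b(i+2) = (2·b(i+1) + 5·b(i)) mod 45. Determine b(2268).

Computing terms: b(1) = 42,  b(2) = 27,  b(3) = 39,  b(4) = 33,  b(5) = 36,  b(6) = 12,  b(7) = 24,  b(8) = 18,  b(9) = 21,  b(10) = 42,  b(11) = 9,  b(12) = 3,  b(13) = 6,  b(14) = 27,  b(15) = 39.
Since (b(14), b(15)) = (b(2), b(3)) = (27, 39) (two consecutive terms determine the rest), the sequence is eventually periodic: after a pre-period of length 1 it cycles with period 12.
For i ≥ 2, b(i) depends only on (i - 2) mod 12. (2268 - 2) mod 12 = 10, so b(2268) = b(12) = 3.

3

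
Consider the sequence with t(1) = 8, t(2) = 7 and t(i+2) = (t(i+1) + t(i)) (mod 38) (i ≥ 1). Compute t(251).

We have t(1) = 8, t(2) = 7, t(3) = 15, t(4) = 22, t(5) = 37, t(6) = 21, t(7) = 20, t(8) = 3, t(9) = 23, t(10) = 26, t(11) = 11, t(12) = 37, t(13) = 10, t(14) = 9, t(15) = 19, t(16) = 28, t(17) = 9, t(18) = 37, t(19) = 8, t(20) = 7.
The sequence repeats with period 18.
(251 - 1) mod 18 = 16, so t(251) = t(17) = 9.

9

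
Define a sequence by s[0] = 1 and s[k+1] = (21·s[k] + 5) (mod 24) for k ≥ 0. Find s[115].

8

We have s[0] = 1, s[1] = 2, s[2] = 23, s[3] = 8, s[4] = 5, s[5] = 14, s[6] = 11, s[7] = 20, s[8] = 17, s[9] = 2.
Since s[9] = s[1] = 2, the sequence is eventually periodic: after a pre-period of length 1 it cycles with period 8.
For k ≥ 1, s[k] depends only on (k - 1) mod 8. (115 - 1) mod 8 = 2, so s[115] = s[3] = 8.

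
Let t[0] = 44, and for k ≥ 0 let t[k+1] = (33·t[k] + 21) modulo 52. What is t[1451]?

Listing terms: t[0] = 44; t[1] = 17; t[2] = 10; t[3] = 39; t[4] = 8; t[5] = 25; t[6] = 14; t[7] = 15; t[8] = 48; t[9] = 45; t[10] = 50; t[11] = 7; t[12] = 44.
Since t[12] = t[0] = 44, the sequence is periodic with period 12.
(1451 - 0) mod 12 = 11, so t[1451] = t[11] = 7.

7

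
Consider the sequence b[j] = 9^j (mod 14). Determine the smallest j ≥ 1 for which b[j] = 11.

2

We have b[0] = 1; b[1] = 9; b[2] = 11; b[3] = 1.
The sequence repeats with period 3.
The value 11 first appears (with j ≥ 1) at b[2].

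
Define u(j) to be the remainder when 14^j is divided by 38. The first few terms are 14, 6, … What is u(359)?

34

u(1) = 14, u(2) = 6, u(3) = 8, u(4) = 36, u(5) = 10, u(6) = 26, u(7) = 22, u(8) = 4, u(9) = 18, u(10) = 24, u(11) = 32, u(12) = 30, u(13) = 2, u(14) = 28, u(15) = 12, u(16) = 16, u(17) = 34, u(18) = 20, u(19) = 14.
Since u(19) = u(1) = 14, the sequence is periodic with period 18.
(359 - 1) mod 18 = 16, so u(359) = u(17) = 34.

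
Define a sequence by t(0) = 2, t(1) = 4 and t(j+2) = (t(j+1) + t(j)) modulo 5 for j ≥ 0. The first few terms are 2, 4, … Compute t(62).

1

Computing terms: t(0) = 2, t(1) = 4, t(2) = 1, t(3) = 0, t(4) = 1, t(5) = 1, t(6) = 2, t(7) = 3, t(8) = 0, t(9) = 3, t(10) = 3, t(11) = 1, t(12) = 4, t(13) = 0, t(14) = 4, t(15) = 4, t(16) = 3, t(17) = 2, t(18) = 0, t(19) = 2, t(20) = 2, t(21) = 4.
The sequence repeats with period 20.
(62 - 0) mod 20 = 2, so t(62) = t(2) = 1.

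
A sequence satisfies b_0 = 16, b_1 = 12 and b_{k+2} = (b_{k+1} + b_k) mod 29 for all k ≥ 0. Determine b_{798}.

We have b_0 = 16, b_1 = 12, b_2 = 28, b_3 = 11, b_4 = 10, b_5 = 21, b_6 = 2, b_7 = 23, b_8 = 25, b_9 = 19, b_{10} = 15, b_{11} = 5, b_{12} = 20, b_{13} = 25, b_{14} = 16, b_{15} = 12.
Since (b_{14}, b_{15}) = (b_0, b_1) = (16, 12) (two consecutive terms determine the rest), the sequence is periodic with period 14.
So b_{798} = b_{0 + ((798-0) mod 14)} = b_0 = 16.

16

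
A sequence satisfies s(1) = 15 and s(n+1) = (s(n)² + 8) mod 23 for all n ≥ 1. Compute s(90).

12

s(1) = 15,  s(2) = 3,  s(3) = 17,  s(4) = 21,  s(5) = 12,  s(6) = 14,  s(7) = 20,  s(8) = 17.
Since s(8) = s(3) = 17, the sequence is eventually periodic: after a pre-period of length 2 it cycles with period 5.
For n ≥ 3, s(n) depends only on (n - 3) mod 5. (90 - 3) mod 5 = 2, so s(90) = s(5) = 12.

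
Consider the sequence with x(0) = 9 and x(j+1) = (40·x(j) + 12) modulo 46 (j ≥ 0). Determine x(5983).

Listing terms: x(0) = 9,  x(1) = 4,  x(2) = 34,  x(3) = 38,  x(4) = 14,  x(5) = 20,  x(6) = 30,  x(7) = 16,  x(8) = 8,  x(9) = 10,  x(10) = 44,  x(11) = 24,  x(12) = 6,  x(13) = 22,  x(14) = 18,  x(15) = 42,  x(16) = 36,  x(17) = 26,  x(18) = 40,  x(19) = 2,  x(20) = 0,  x(21) = 12,  x(22) = 32,  x(23) = 4.
Since x(23) = x(1) = 4, the sequence is eventually periodic: after a pre-period of length 1 it cycles with period 22.
For j ≥ 1, x(j) depends only on (j - 1) mod 22. (5983 - 1) mod 22 = 20, so x(5983) = x(21) = 12.

12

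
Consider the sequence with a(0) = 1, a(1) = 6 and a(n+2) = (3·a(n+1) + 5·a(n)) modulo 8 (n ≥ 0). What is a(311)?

7

We have a(0) = 1, a(1) = 6, a(2) = 7, a(3) = 3, a(4) = 4, a(5) = 3, a(6) = 5, a(7) = 6, a(8) = 3, a(9) = 7, a(10) = 4, a(11) = 7, a(12) = 1, a(13) = 6.
The sequence repeats with period 12.
So a(311) = a(0 + ((311-0) mod 12)) = a(11) = 7.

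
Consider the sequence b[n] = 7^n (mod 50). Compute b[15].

43

Listing terms: b[1] = 7,  b[2] = 49,  b[3] = 43,  b[4] = 1,  b[5] = 7.
The sequence repeats with period 4.
(15 - 1) mod 4 = 2, so b[15] = b[3] = 43.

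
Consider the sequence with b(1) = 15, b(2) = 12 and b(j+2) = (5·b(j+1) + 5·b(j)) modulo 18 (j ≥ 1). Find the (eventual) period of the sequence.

3

Computing terms: b(1) = 15, b(2) = 12, b(3) = 9, b(4) = 15, b(5) = 12.
The sequence repeats with period 3.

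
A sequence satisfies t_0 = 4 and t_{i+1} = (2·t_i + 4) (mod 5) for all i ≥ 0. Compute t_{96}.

4

t_0 = 4,  t_1 = 2,  t_2 = 3,  t_3 = 0,  t_4 = 4.
The sequence repeats with period 4.
So t_{96} = t_{0 + ((96-0) mod 4)} = t_0 = 4.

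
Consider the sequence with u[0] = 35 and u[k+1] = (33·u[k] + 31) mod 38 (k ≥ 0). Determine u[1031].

u[0] = 35; u[1] = 8; u[2] = 29; u[3] = 0; u[4] = 31; u[5] = 28; u[6] = 5; u[7] = 6; u[8] = 1; u[9] = 26; u[10] = 15; u[11] = 32; u[12] = 23; u[13] = 30; u[14] = 33; u[15] = 18; u[16] = 17; u[17] = 22; u[18] = 35.
Since u[18] = u[0] = 35, the sequence is periodic with period 18.
(1031 - 0) mod 18 = 5, so u[1031] = u[5] = 28.

28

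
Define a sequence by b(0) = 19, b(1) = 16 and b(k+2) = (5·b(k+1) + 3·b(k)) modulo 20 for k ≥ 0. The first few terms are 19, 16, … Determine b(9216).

19

b(0) = 19; b(1) = 16; b(2) = 17; b(3) = 13; b(4) = 16; b(5) = 19; b(6) = 3; b(7) = 12; b(8) = 9; b(9) = 1; b(10) = 12; b(11) = 3; b(12) = 11; b(13) = 4; b(14) = 13; b(15) = 17; b(16) = 4; b(17) = 11; b(18) = 7; b(19) = 8; b(20) = 1; b(21) = 9; b(22) = 8; b(23) = 7; b(24) = 19; b(25) = 16.
The sequence repeats with period 24.
(9216 - 0) mod 24 = 0, so b(9216) = b(0) = 19.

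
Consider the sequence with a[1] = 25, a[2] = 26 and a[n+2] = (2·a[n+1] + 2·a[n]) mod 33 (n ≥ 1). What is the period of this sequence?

30

Listing terms: a[1] = 25, a[2] = 26, a[3] = 3, a[4] = 25, a[5] = 23, a[6] = 30, a[7] = 7, a[8] = 8, a[9] = 30, a[10] = 10, a[11] = 14, a[12] = 15, a[13] = 25, a[14] = 14, a[15] = 12, a[16] = 19, a[17] = 29, a[18] = 30, a[19] = 19, a[20] = 32, a[21] = 3, a[22] = 4, a[23] = 14, a[24] = 3, a[25] = 1, a[26] = 8, a[27] = 18, a[28] = 19, a[29] = 8, a[30] = 21, a[31] = 25, a[32] = 26.
Since (a[31], a[32]) = (a[1], a[2]) = (25, 26) (two consecutive terms determine the rest), the sequence is periodic with period 30.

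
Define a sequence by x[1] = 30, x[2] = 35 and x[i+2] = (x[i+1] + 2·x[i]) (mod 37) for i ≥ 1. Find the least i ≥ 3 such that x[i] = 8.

21

We have x[1] = 30, x[2] = 35, x[3] = 21, x[4] = 17, x[5] = 22, x[6] = 19, x[7] = 26, x[8] = 27, x[9] = 5, x[10] = 22, x[11] = 32, x[12] = 2, x[13] = 29, x[14] = 33, x[15] = 17, x[16] = 9, x[17] = 6, x[18] = 24, x[19] = 36, x[20] = 10, x[21] = 8, x[22] = 28, x[23] = 7, x[24] = 26, x[25] = 3, x[26] = 18, x[27] = 24, x[28] = 23, x[29] = 34, x[30] = 6, x[31] = 0, x[32] = 12, x[33] = 12, x[34] = 36, x[35] = 23, x[36] = 21, x[37] = 30, x[38] = 35.
The sequence repeats with period 36.
The value 8 first appears (with i ≥ 3) at x[21].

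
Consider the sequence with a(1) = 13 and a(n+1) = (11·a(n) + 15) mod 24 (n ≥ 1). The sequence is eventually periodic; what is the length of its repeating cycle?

4

We have a(1) = 13,  a(2) = 14,  a(3) = 1,  a(4) = 2,  a(5) = 13.
The sequence repeats with period 4.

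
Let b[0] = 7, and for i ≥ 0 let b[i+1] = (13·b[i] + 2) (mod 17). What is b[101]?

b[0] = 7,  b[1] = 8,  b[2] = 4,  b[3] = 3,  b[4] = 7.
The sequence repeats with period 4.
So b[101] = b[0 + ((101-0) mod 4)] = b[1] = 8.

8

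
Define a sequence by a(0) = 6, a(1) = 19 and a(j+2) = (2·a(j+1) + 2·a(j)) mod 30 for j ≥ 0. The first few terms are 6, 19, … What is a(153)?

a(0) = 6, a(1) = 19, a(2) = 20, a(3) = 18, a(4) = 16, a(5) = 8, a(6) = 18, a(7) = 22, a(8) = 20, a(9) = 24, a(10) = 28, a(11) = 14, a(12) = 24, a(13) = 16, a(14) = 20, a(15) = 12, a(16) = 4, a(17) = 2, a(18) = 12, a(19) = 28, a(20) = 20, a(21) = 6, a(22) = 22, a(23) = 26, a(24) = 6, a(25) = 4, a(26) = 20, a(27) = 18.
Since (a(26), a(27)) = (a(2), a(3)) = (20, 18) (two consecutive terms determine the rest), the sequence is eventually periodic: after a pre-period of length 2 it cycles with period 24.
For j ≥ 2, a(j) depends only on (j - 2) mod 24. (153 - 2) mod 24 = 7, so a(153) = a(9) = 24.

24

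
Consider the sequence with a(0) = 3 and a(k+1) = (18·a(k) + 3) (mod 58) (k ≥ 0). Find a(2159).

23

a(0) = 3; a(1) = 57; a(2) = 43; a(3) = 23; a(4) = 11; a(5) = 27; a(6) = 25; a(7) = 47; a(8) = 37; a(9) = 31; a(10) = 39; a(11) = 9; a(12) = 49; a(13) = 15; a(14) = 41; a(15) = 45; a(16) = 1; a(17) = 21; a(18) = 33; a(19) = 17; a(20) = 19; a(21) = 55; a(22) = 7; a(23) = 13; a(24) = 5; a(25) = 35; a(26) = 53; a(27) = 29; a(28) = 3.
The sequence repeats with period 28.
So a(2159) = a(0 + ((2159-0) mod 28)) = a(3) = 23.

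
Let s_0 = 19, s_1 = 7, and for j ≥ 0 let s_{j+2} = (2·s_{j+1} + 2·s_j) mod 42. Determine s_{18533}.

34

Listing terms: s_0 = 19,  s_1 = 7,  s_2 = 10,  s_3 = 34,  s_4 = 4,  s_5 = 34,  s_6 = 34,  s_7 = 10,  s_8 = 4,  s_9 = 28,  s_{10} = 22,  s_{11} = 16,  s_{12} = 34,  s_{13} = 16,  s_{14} = 16,  s_{15} = 22,  s_{16} = 34,  s_{17} = 28,  s_{18} = 40,  s_{19} = 10,  s_{20} = 16,  s_{21} = 10,  s_{22} = 10,  s_{23} = 40,  s_{24} = 16,  s_{25} = 28,  s_{26} = 4,  s_{27} = 22,  s_{28} = 10,  s_{29} = 22,  s_{30} = 22,  s_{31} = 4,  s_{32} = 10,  s_{33} = 28,  s_{34} = 34,  s_{35} = 40,  s_{36} = 22,  s_{37} = 40,  s_{38} = 40,  s_{39} = 34,  s_{40} = 22,  s_{41} = 28,  s_{42} = 16,  s_{43} = 4,  s_{44} = 40,  s_{45} = 4,  s_{46} = 4,  s_{47} = 16,  s_{48} = 40,  s_{49} = 28,  s_{50} = 10,  s_{51} = 34.
Since (s_{50}, s_{51}) = (s_2, s_3) = (10, 34) (two consecutive terms determine the rest), the sequence is eventually periodic: after a pre-period of length 2 it cycles with period 48.
For j ≥ 2, s_j depends only on (j - 2) mod 48. (18533 - 2) mod 48 = 3, so s_{18533} = s_5 = 34.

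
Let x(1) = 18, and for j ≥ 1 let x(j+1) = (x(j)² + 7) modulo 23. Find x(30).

Computing terms: x(1) = 18; x(2) = 9; x(3) = 19; x(4) = 0; x(5) = 7; x(6) = 10; x(7) = 15; x(8) = 2; x(9) = 11; x(10) = 13; x(11) = 15.
Since x(11) = x(7) = 15, the sequence is eventually periodic: after a pre-period of length 6 it cycles with period 4.
For j ≥ 7, x(j) depends only on (j - 7) mod 4. (30 - 7) mod 4 = 3, so x(30) = x(10) = 13.

13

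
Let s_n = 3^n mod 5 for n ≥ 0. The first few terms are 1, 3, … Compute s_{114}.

Listing terms: s_0 = 1; s_1 = 3; s_2 = 4; s_3 = 2; s_4 = 1.
The sequence repeats with period 4.
So s_{114} = s_{0 + ((114-0) mod 4)} = s_2 = 4.

4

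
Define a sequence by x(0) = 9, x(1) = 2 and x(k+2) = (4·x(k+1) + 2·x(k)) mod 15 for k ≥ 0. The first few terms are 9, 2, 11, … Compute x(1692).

9

x(0) = 9; x(1) = 2; x(2) = 11; x(3) = 3; x(4) = 4; x(5) = 7; x(6) = 6; x(7) = 8; x(8) = 14; x(9) = 12; x(10) = 1; x(11) = 13; x(12) = 9; x(13) = 2.
The sequence repeats with period 12.
So x(1692) = x(0 + ((1692-0) mod 12)) = x(0) = 9.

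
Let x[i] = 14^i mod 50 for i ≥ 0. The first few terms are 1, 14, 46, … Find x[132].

46

We have x[0] = 1,  x[1] = 14,  x[2] = 46,  x[3] = 44,  x[4] = 16,  x[5] = 24,  x[6] = 36,  x[7] = 4,  x[8] = 6,  x[9] = 34,  x[10] = 26,  x[11] = 14.
Since x[11] = x[1] = 14, the sequence is eventually periodic: after a pre-period of length 1 it cycles with period 10.
For i ≥ 1, x[i] depends only on (i - 1) mod 10. (132 - 1) mod 10 = 1, so x[132] = x[2] = 46.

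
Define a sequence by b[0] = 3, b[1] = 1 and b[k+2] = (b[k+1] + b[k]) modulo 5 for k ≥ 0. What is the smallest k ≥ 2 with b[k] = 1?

12

Computing terms: b[0] = 3; b[1] = 1; b[2] = 4; b[3] = 0; b[4] = 4; b[5] = 4; b[6] = 3; b[7] = 2; b[8] = 0; b[9] = 2; b[10] = 2; b[11] = 4; b[12] = 1; b[13] = 0; b[14] = 1; b[15] = 1; b[16] = 2; b[17] = 3; b[18] = 0; b[19] = 3; b[20] = 3; b[21] = 1.
Since (b[20], b[21]) = (b[0], b[1]) = (3, 1) (two consecutive terms determine the rest), the sequence is periodic with period 20.
The value 1 first appears (with k ≥ 2) at b[12].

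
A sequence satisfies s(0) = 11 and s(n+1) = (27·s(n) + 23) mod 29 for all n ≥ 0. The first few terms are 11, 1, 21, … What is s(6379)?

13

We have s(0) = 11, s(1) = 1, s(2) = 21, s(3) = 10, s(4) = 3, s(5) = 17, s(6) = 18, s(7) = 16, s(8) = 20, s(9) = 12, s(10) = 28, s(11) = 25, s(12) = 2, s(13) = 19, s(14) = 14, s(15) = 24, s(16) = 4, s(17) = 15, s(18) = 22, s(19) = 8, s(20) = 7, s(21) = 9, s(22) = 5, s(23) = 13, s(24) = 26, s(25) = 0, s(26) = 23, s(27) = 6, s(28) = 11.
The sequence repeats with period 28.
(6379 - 0) mod 28 = 23, so s(6379) = s(23) = 13.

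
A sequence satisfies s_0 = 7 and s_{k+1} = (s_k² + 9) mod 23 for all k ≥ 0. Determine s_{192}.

17

We have s_0 = 7; s_1 = 12; s_2 = 15; s_3 = 4; s_4 = 2; s_5 = 13; s_6 = 17; s_7 = 22; s_8 = 10; s_9 = 17.
Since s_9 = s_6 = 17, the sequence is eventually periodic: after a pre-period of length 6 it cycles with period 3.
For k ≥ 6, s_k depends only on (k - 6) mod 3. (192 - 6) mod 3 = 0, so s_{192} = s_6 = 17.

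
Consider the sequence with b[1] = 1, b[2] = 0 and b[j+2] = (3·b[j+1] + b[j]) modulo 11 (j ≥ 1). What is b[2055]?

Computing terms: b[1] = 1; b[2] = 0; b[3] = 1; b[4] = 3; b[5] = 10; b[6] = 0; b[7] = 10; b[8] = 8; b[9] = 1; b[10] = 0.
The sequence repeats with period 8.
So b[2055] = b[1 + ((2055-1) mod 8)] = b[7] = 10.

10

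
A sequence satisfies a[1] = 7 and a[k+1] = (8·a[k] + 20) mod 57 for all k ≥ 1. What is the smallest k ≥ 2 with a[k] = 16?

5

Listing terms: a[1] = 7; a[2] = 19; a[3] = 1; a[4] = 28; a[5] = 16; a[6] = 34; a[7] = 7.
Since a[7] = a[1] = 7, the sequence is periodic with period 6.
The value 16 first appears (with k ≥ 2) at a[5].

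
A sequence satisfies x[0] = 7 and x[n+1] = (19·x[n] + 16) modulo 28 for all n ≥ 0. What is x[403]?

Computing terms: x[0] = 7,  x[1] = 9,  x[2] = 19,  x[3] = 13,  x[4] = 11,  x[5] = 1,  x[6] = 7.
Since x[6] = x[0] = 7, the sequence is periodic with period 6.
(403 - 0) mod 6 = 1, so x[403] = x[1] = 9.

9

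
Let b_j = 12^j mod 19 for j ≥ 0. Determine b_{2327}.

Listing terms: b_0 = 1,  b_1 = 12,  b_2 = 11,  b_3 = 18,  b_4 = 7,  b_5 = 8,  b_6 = 1.
The sequence repeats with period 6.
So b_{2327} = b_{0 + ((2327-0) mod 6)} = b_5 = 8.

8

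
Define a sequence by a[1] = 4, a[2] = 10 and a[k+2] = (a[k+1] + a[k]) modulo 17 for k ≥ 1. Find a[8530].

8

Computing terms: a[1] = 4, a[2] = 10, a[3] = 14, a[4] = 7, a[5] = 4, a[6] = 11, a[7] = 15, a[8] = 9, a[9] = 7, a[10] = 16, a[11] = 6, a[12] = 5, a[13] = 11, a[14] = 16, a[15] = 10, a[16] = 9, a[17] = 2, a[18] = 11, a[19] = 13, a[20] = 7, a[21] = 3, a[22] = 10, a[23] = 13, a[24] = 6, a[25] = 2, a[26] = 8, a[27] = 10, a[28] = 1, a[29] = 11, a[30] = 12, a[31] = 6, a[32] = 1, a[33] = 7, a[34] = 8, a[35] = 15, a[36] = 6, a[37] = 4, a[38] = 10.
The sequence repeats with period 36.
(8530 - 1) mod 36 = 33, so a[8530] = a[34] = 8.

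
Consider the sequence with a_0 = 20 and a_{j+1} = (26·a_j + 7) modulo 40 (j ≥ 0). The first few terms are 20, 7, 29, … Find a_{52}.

9

Listing terms: a_0 = 20; a_1 = 7; a_2 = 29; a_3 = 1; a_4 = 33; a_5 = 25; a_6 = 17; a_7 = 9; a_8 = 1.
Since a_8 = a_3 = 1, the sequence is eventually periodic: after a pre-period of length 3 it cycles with period 5.
For j ≥ 3, a_j depends only on (j - 3) mod 5. (52 - 3) mod 5 = 4, so a_{52} = a_7 = 9.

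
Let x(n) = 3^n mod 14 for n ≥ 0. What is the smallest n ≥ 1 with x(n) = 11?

We have x(0) = 1, x(1) = 3, x(2) = 9, x(3) = 13, x(4) = 11, x(5) = 5, x(6) = 1.
The sequence repeats with period 6.
The value 11 first appears (with n ≥ 1) at x(4).

4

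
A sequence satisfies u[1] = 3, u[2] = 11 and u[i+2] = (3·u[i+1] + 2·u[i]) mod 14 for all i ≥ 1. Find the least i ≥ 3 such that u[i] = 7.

u[1] = 3, u[2] = 11, u[3] = 11, u[4] = 13, u[5] = 5, u[6] = 13, u[7] = 7, u[8] = 5, u[9] = 1, u[10] = 13, u[11] = 13, u[12] = 9, u[13] = 11, u[14] = 9, u[15] = 7, u[16] = 11, u[17] = 5, u[18] = 9, u[19] = 9, u[20] = 3, u[21] = 13, u[22] = 3, u[23] = 7, u[24] = 13, u[25] = 11, u[26] = 3, u[27] = 3, u[28] = 1, u[29] = 9, u[30] = 1, u[31] = 7, u[32] = 9, u[33] = 13, u[34] = 1, u[35] = 1, u[36] = 5, u[37] = 3, u[38] = 5, u[39] = 7, u[40] = 3, u[41] = 9, u[42] = 5, u[43] = 5, u[44] = 11, u[45] = 1, u[46] = 11, u[47] = 7, u[48] = 1, u[49] = 3, u[50] = 11.
Since (u[49], u[50]) = (u[1], u[2]) = (3, 11) (two consecutive terms determine the rest), the sequence is periodic with period 48.
The value 7 first appears (with i ≥ 3) at u[7].

7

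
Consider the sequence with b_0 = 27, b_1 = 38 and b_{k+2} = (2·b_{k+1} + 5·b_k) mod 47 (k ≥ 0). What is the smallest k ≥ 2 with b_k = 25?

14

We have b_0 = 27,  b_1 = 38,  b_2 = 23,  b_3 = 1,  b_4 = 23,  b_5 = 4,  b_6 = 29,  b_7 = 31,  b_8 = 19,  b_9 = 5,  b_{10} = 11,  b_{11} = 0,  b_{12} = 8,  b_{13} = 16,  b_{14} = 25,  b_{15} = 36,  b_{16} = 9,  b_{17} = 10,  b_{18} = 18,  b_{19} = 39,  b_{20} = 27,  b_{21} = 14,  b_{22} = 22,  b_{23} = 20,  b_{24} = 9,  b_{25} = 24,  b_{26} = 46,  b_{27} = 24,  b_{28} = 43,  b_{29} = 18,  b_{30} = 16,  b_{31} = 28,  b_{32} = 42,  b_{33} = 36,  b_{34} = 0,  b_{35} = 39,  b_{36} = 31,  b_{37} = 22,  b_{38} = 11,  b_{39} = 38,  b_{40} = 37,  b_{41} = 29,  b_{42} = 8,  b_{43} = 20,  b_{44} = 33,  b_{45} = 25,  b_{46} = 27,  b_{47} = 38.
The sequence repeats with period 46.
The value 25 first appears (with k ≥ 2) at b_{14}.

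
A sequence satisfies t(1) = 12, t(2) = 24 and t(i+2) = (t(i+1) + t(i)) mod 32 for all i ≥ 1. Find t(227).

0

We have t(1) = 12; t(2) = 24; t(3) = 4; t(4) = 28; t(5) = 0; t(6) = 28; t(7) = 28; t(8) = 24; t(9) = 20; t(10) = 12; t(11) = 0; t(12) = 12; t(13) = 12; t(14) = 24.
The sequence repeats with period 12.
So t(227) = t(1 + ((227-1) mod 12)) = t(11) = 0.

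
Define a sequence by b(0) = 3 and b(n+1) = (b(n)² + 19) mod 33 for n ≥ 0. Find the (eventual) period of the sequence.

We have b(0) = 3,  b(1) = 28,  b(2) = 11,  b(3) = 8,  b(4) = 17,  b(5) = 11.
Since b(5) = b(2) = 11, the sequence is eventually periodic: after a pre-period of length 2 it cycles with period 3.

3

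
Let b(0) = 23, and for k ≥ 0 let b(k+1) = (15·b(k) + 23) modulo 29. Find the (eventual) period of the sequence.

We have b(0) = 23,  b(1) = 20,  b(2) = 4,  b(3) = 25,  b(4) = 21,  b(5) = 19,  b(6) = 18,  b(7) = 3,  b(8) = 10,  b(9) = 28,  b(10) = 8,  b(11) = 27,  b(12) = 22,  b(13) = 5,  b(14) = 11,  b(15) = 14,  b(16) = 1,  b(17) = 9,  b(18) = 13,  b(19) = 15,  b(20) = 16,  b(21) = 2,  b(22) = 24,  b(23) = 6,  b(24) = 26,  b(25) = 7,  b(26) = 12,  b(27) = 0,  b(28) = 23.
The sequence repeats with period 28.

28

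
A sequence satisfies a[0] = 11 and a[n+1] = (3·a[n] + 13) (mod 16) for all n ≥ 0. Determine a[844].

3

a[0] = 11; a[1] = 14; a[2] = 7; a[3] = 2; a[4] = 3; a[5] = 6; a[6] = 15; a[7] = 10; a[8] = 11.
Since a[8] = a[0] = 11, the sequence is periodic with period 8.
(844 - 0) mod 8 = 4, so a[844] = a[4] = 3.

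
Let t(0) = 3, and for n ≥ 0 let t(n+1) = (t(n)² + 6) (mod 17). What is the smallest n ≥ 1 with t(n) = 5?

4

Computing terms: t(0) = 3; t(1) = 15; t(2) = 10; t(3) = 4; t(4) = 5; t(5) = 14; t(6) = 15.
Since t(6) = t(1) = 15, the sequence is eventually periodic: after a pre-period of length 1 it cycles with period 5.
The value 5 first appears (with n ≥ 1) at t(4).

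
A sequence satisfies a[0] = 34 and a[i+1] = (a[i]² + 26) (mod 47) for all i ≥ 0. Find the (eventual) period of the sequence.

4

We have a[0] = 34,  a[1] = 7,  a[2] = 28,  a[3] = 11,  a[4] = 6,  a[5] = 15,  a[6] = 16,  a[7] = 0,  a[8] = 26,  a[9] = 44,  a[10] = 35,  a[11] = 29,  a[12] = 21,  a[13] = 44.
Since a[13] = a[9] = 44, the sequence is eventually periodic: after a pre-period of length 9 it cycles with period 4.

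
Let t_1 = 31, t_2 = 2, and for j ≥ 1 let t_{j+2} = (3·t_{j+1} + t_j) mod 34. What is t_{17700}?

t_1 = 31,  t_2 = 2,  t_3 = 3,  t_4 = 11,  t_5 = 2,  t_6 = 17,  t_7 = 19,  t_8 = 6,  t_9 = 3,  t_{10} = 15,  t_{11} = 14,  t_{12} = 23,  t_{13} = 15,  t_{14} = 0,  t_{15} = 15,  t_{16} = 11,  t_{17} = 14,  t_{18} = 19,  t_{19} = 3,  t_{20} = 28,  t_{21} = 19,  t_{22} = 17,  t_{23} = 2,  t_{24} = 23,  t_{25} = 3,  t_{26} = 32,  t_{27} = 31,  t_{28} = 23,  t_{29} = 32,  t_{30} = 17,  t_{31} = 15,  t_{32} = 28,  t_{33} = 31,  t_{34} = 19,  t_{35} = 20,  t_{36} = 11,  t_{37} = 19,  t_{38} = 0,  t_{39} = 19,  t_{40} = 23,  t_{41} = 20,  t_{42} = 15,  t_{43} = 31,  t_{44} = 6,  t_{45} = 15,  t_{46} = 17,  t_{47} = 32,  t_{48} = 11,  t_{49} = 31,  t_{50} = 2.
The sequence repeats with period 48.
So t_{17700} = t_{1 + ((17700-1) mod 48)} = t_{36} = 11.

11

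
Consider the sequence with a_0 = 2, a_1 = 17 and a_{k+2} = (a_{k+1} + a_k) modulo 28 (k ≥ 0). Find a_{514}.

a_0 = 2, a_1 = 17, a_2 = 19, a_3 = 8, a_4 = 27, a_5 = 7, a_6 = 6, a_7 = 13, a_8 = 19, a_9 = 4, a_{10} = 23, a_{11} = 27, a_{12} = 22, a_{13} = 21, a_{14} = 15, a_{15} = 8, a_{16} = 23, a_{17} = 3, a_{18} = 26, a_{19} = 1, a_{20} = 27, a_{21} = 0, a_{22} = 27, a_{23} = 27, a_{24} = 26, a_{25} = 25, a_{26} = 23, a_{27} = 20, a_{28} = 15, a_{29} = 7, a_{30} = 22, a_{31} = 1, a_{32} = 23, a_{33} = 24, a_{34} = 19, a_{35} = 15, a_{36} = 6, a_{37} = 21, a_{38} = 27, a_{39} = 20, a_{40} = 19, a_{41} = 11, a_{42} = 2, a_{43} = 13, a_{44} = 15, a_{45} = 0, a_{46} = 15, a_{47} = 15, a_{48} = 2, a_{49} = 17.
The sequence repeats with period 48.
So a_{514} = a_{0 + ((514-0) mod 48)} = a_{34} = 19.

19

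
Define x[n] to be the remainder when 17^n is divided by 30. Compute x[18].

Computing terms: x[1] = 17,  x[2] = 19,  x[3] = 23,  x[4] = 1,  x[5] = 17.
Since x[5] = x[1] = 17, the sequence is periodic with period 4.
So x[18] = x[1 + ((18-1) mod 4)] = x[2] = 19.

19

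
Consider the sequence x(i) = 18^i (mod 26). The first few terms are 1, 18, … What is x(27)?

8

Computing terms: x(0) = 1; x(1) = 18; x(2) = 12; x(3) = 8; x(4) = 14; x(5) = 18.
Since x(5) = x(1) = 18, the sequence is eventually periodic: after a pre-period of length 1 it cycles with period 4.
For i ≥ 1, x(i) depends only on (i - 1) mod 4. (27 - 1) mod 4 = 2, so x(27) = x(3) = 8.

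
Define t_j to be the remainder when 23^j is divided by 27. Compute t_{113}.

2

Computing terms: t_1 = 23, t_2 = 16, t_3 = 17, t_4 = 13, t_5 = 2, t_6 = 19, t_7 = 5, t_8 = 7, t_9 = 26, t_{10} = 4, t_{11} = 11, t_{12} = 10, t_{13} = 14, t_{14} = 25, t_{15} = 8, t_{16} = 22, t_{17} = 20, t_{18} = 1, t_{19} = 23.
The sequence repeats with period 18.
(113 - 1) mod 18 = 4, so t_{113} = t_5 = 2.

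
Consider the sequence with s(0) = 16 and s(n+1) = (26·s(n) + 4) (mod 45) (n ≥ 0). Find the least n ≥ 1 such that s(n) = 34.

2

s(0) = 16,  s(1) = 15,  s(2) = 34,  s(3) = 33,  s(4) = 7,  s(5) = 6,  s(6) = 25,  s(7) = 24,  s(8) = 43,  s(9) = 42,  s(10) = 16.
Since s(10) = s(0) = 16, the sequence is periodic with period 10.
The value 34 first appears (with n ≥ 1) at s(2).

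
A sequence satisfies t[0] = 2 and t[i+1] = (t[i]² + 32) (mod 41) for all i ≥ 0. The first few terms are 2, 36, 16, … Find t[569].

Computing terms: t[0] = 2, t[1] = 36, t[2] = 16, t[3] = 1, t[4] = 33, t[5] = 14, t[6] = 23, t[7] = 28, t[8] = 37, t[9] = 7, t[10] = 40, t[11] = 33.
Since t[11] = t[4] = 33, the sequence is eventually periodic: after a pre-period of length 4 it cycles with period 7.
For i ≥ 4, t[i] depends only on (i - 4) mod 7. (569 - 4) mod 7 = 5, so t[569] = t[9] = 7.

7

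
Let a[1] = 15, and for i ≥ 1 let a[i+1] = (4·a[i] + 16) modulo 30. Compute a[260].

a[1] = 15, a[2] = 16, a[3] = 20, a[4] = 6, a[5] = 10, a[6] = 26, a[7] = 0, a[8] = 16.
Since a[8] = a[2] = 16, the sequence is eventually periodic: after a pre-period of length 1 it cycles with period 6.
For i ≥ 2, a[i] depends only on (i - 2) mod 6. (260 - 2) mod 6 = 0, so a[260] = a[2] = 16.

16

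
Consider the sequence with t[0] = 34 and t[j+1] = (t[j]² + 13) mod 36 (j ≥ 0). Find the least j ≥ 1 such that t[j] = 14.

Computing terms: t[0] = 34; t[1] = 17; t[2] = 14; t[3] = 29; t[4] = 26; t[5] = 5; t[6] = 2; t[7] = 17.
Since t[7] = t[1] = 17, the sequence is eventually periodic: after a pre-period of length 1 it cycles with period 6.
The value 14 first appears (with j ≥ 1) at t[2].

2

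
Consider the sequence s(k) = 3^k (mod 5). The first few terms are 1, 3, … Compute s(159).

2

We have s(0) = 1,  s(1) = 3,  s(2) = 4,  s(3) = 2,  s(4) = 1.
The sequence repeats with period 4.
(159 - 0) mod 4 = 3, so s(159) = s(3) = 2.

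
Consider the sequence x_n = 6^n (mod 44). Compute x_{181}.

28

x_1 = 6, x_2 = 36, x_3 = 40, x_4 = 20, x_5 = 32, x_6 = 16, x_7 = 8, x_8 = 4, x_9 = 24, x_{10} = 12, x_{11} = 28, x_{12} = 36.
Since x_{12} = x_2 = 36, the sequence is eventually periodic: after a pre-period of length 1 it cycles with period 10.
For n ≥ 2, x_n depends only on (n - 2) mod 10. (181 - 2) mod 10 = 9, so x_{181} = x_{11} = 28.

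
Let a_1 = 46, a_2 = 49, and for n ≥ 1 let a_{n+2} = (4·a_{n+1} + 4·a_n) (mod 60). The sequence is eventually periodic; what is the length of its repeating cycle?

a_1 = 46, a_2 = 49, a_3 = 20, a_4 = 36, a_5 = 44, a_6 = 20, a_7 = 16, a_8 = 24, a_9 = 40, a_{10} = 16, a_{11} = 44, a_{12} = 0, a_{13} = 56, a_{14} = 44, a_{15} = 40, a_{16} = 36, a_{17} = 4, a_{18} = 40, a_{19} = 56, a_{20} = 24, a_{21} = 20, a_{22} = 56, a_{23} = 4, a_{24} = 0, a_{25} = 16, a_{26} = 4, a_{27} = 20, a_{28} = 36.
Since (a_{27}, a_{28}) = (a_3, a_4) = (20, 36) (two consecutive terms determine the rest), the sequence is eventually periodic: after a pre-period of length 2 it cycles with period 24.

24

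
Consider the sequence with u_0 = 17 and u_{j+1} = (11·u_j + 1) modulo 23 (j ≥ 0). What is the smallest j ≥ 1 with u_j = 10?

Computing terms: u_0 = 17, u_1 = 4, u_2 = 22, u_3 = 13, u_4 = 6, u_5 = 21, u_6 = 2, u_7 = 0, u_8 = 1, u_9 = 12, u_{10} = 18, u_{11} = 15, u_{12} = 5, u_{13} = 10, u_{14} = 19, u_{15} = 3, u_{16} = 11, u_{17} = 7, u_{18} = 9, u_{19} = 8, u_{20} = 20, u_{21} = 14, u_{22} = 17.
The sequence repeats with period 22.
The value 10 first appears (with j ≥ 1) at u_{13}.

13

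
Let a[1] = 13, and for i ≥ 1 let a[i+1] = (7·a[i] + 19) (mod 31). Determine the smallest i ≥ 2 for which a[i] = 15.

a[1] = 13, a[2] = 17, a[3] = 14, a[4] = 24, a[5] = 1, a[6] = 26, a[7] = 15, a[8] = 0, a[9] = 19, a[10] = 28, a[11] = 29, a[12] = 5, a[13] = 23, a[14] = 25, a[15] = 8, a[16] = 13.
The sequence repeats with period 15.
The value 15 first appears (with i ≥ 2) at a[7].

7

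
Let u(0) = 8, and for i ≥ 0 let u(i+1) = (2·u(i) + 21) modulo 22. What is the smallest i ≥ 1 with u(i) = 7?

2

Computing terms: u(0) = 8,  u(1) = 15,  u(2) = 7,  u(3) = 13,  u(4) = 3,  u(5) = 5,  u(6) = 9,  u(7) = 17,  u(8) = 11,  u(9) = 21,  u(10) = 19,  u(11) = 15.
Since u(11) = u(1) = 15, the sequence is eventually periodic: after a pre-period of length 1 it cycles with period 10.
The value 7 first appears (with i ≥ 1) at u(2).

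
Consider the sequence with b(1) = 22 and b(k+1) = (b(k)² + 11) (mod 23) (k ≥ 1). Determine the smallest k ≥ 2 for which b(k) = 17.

b(1) = 22, b(2) = 12, b(3) = 17, b(4) = 1, b(5) = 12.
Since b(5) = b(2) = 12, the sequence is eventually periodic: after a pre-period of length 1 it cycles with period 3.
The value 17 first appears (with k ≥ 2) at b(3).

3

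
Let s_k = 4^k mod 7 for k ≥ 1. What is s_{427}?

We have s_1 = 4, s_2 = 2, s_3 = 1, s_4 = 4.
The sequence repeats with period 3.
So s_{427} = s_{1 + ((427-1) mod 3)} = s_1 = 4.

4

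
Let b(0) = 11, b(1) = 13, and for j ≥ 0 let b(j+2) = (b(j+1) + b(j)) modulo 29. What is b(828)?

24

Listing terms: b(0) = 11,  b(1) = 13,  b(2) = 24,  b(3) = 8,  b(4) = 3,  b(5) = 11,  b(6) = 14,  b(7) = 25,  b(8) = 10,  b(9) = 6,  b(10) = 16,  b(11) = 22,  b(12) = 9,  b(13) = 2,  b(14) = 11,  b(15) = 13.
The sequence repeats with period 14.
(828 - 0) mod 14 = 2, so b(828) = b(2) = 24.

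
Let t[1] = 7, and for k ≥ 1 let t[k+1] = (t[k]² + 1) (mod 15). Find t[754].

Listing terms: t[1] = 7,  t[2] = 5,  t[3] = 11,  t[4] = 2,  t[5] = 5.
Since t[5] = t[2] = 5, the sequence is eventually periodic: after a pre-period of length 1 it cycles with period 3.
For k ≥ 2, t[k] depends only on (k - 2) mod 3. (754 - 2) mod 3 = 2, so t[754] = t[4] = 2.

2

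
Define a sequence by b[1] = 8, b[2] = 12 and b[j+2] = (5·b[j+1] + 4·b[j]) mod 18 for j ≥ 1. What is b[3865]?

8

b[1] = 8,  b[2] = 12,  b[3] = 2,  b[4] = 4,  b[5] = 10,  b[6] = 12,  b[7] = 10,  b[8] = 8,  b[9] = 8,  b[10] = 0,  b[11] = 14,  b[12] = 16,  b[13] = 10,  b[14] = 6,  b[15] = 16,  b[16] = 14,  b[17] = 8,  b[18] = 6,  b[19] = 8,  b[20] = 10,  b[21] = 10,  b[22] = 0,  b[23] = 4,  b[24] = 2,  b[25] = 8,  b[26] = 12.
Since (b[25], b[26]) = (b[1], b[2]) = (8, 12) (two consecutive terms determine the rest), the sequence is periodic with period 24.
(3865 - 1) mod 24 = 0, so b[3865] = b[1] = 8.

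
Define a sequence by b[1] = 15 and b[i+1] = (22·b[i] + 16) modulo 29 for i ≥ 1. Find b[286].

26

Computing terms: b[1] = 15, b[2] = 27, b[3] = 1, b[4] = 9, b[5] = 11, b[6] = 26, b[7] = 8, b[8] = 18, b[9] = 6, b[10] = 3, b[11] = 24, b[12] = 22, b[13] = 7, b[14] = 25, b[15] = 15.
Since b[15] = b[1] = 15, the sequence is periodic with period 14.
(286 - 1) mod 14 = 5, so b[286] = b[6] = 26.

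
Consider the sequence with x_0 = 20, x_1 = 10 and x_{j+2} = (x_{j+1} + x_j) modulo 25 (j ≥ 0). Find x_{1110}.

5

We have x_0 = 20,  x_1 = 10,  x_2 = 5,  x_3 = 15,  x_4 = 20,  x_5 = 10.
The sequence repeats with period 4.
(1110 - 0) mod 4 = 2, so x_{1110} = x_2 = 5.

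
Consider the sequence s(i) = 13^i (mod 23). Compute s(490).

Computing terms: s(0) = 1; s(1) = 13; s(2) = 8; s(3) = 12; s(4) = 18; s(5) = 4; s(6) = 6; s(7) = 9; s(8) = 2; s(9) = 3; s(10) = 16; s(11) = 1.
The sequence repeats with period 11.
So s(490) = s(0 + ((490-0) mod 11)) = s(6) = 6.

6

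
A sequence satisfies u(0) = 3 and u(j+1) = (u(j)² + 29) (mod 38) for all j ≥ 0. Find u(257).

2

u(0) = 3, u(1) = 0, u(2) = 29, u(3) = 34, u(4) = 7, u(5) = 2, u(6) = 33, u(7) = 16, u(8) = 19, u(9) = 10, u(10) = 15, u(11) = 26, u(12) = 21, u(13) = 14, u(14) = 35, u(15) = 0.
Since u(15) = u(1) = 0, the sequence is eventually periodic: after a pre-period of length 1 it cycles with period 14.
For j ≥ 1, u(j) depends only on (j - 1) mod 14. (257 - 1) mod 14 = 4, so u(257) = u(5) = 2.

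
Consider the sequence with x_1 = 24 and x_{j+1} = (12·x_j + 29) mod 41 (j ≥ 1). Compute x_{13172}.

19

x_1 = 24, x_2 = 30, x_3 = 20, x_4 = 23, x_5 = 18, x_6 = 40, x_7 = 17, x_8 = 28, x_9 = 37, x_{10} = 22, x_{11} = 6, x_{12} = 19, x_{13} = 11, x_{14} = 38, x_{15} = 34, x_{16} = 27, x_{17} = 25, x_{18} = 1, x_{19} = 0, x_{20} = 29, x_{21} = 8, x_{22} = 2, x_{23} = 12, x_{24} = 9, x_{25} = 14, x_{26} = 33, x_{27} = 15, x_{28} = 4, x_{29} = 36, x_{30} = 10, x_{31} = 26, x_{32} = 13, x_{33} = 21, x_{34} = 35, x_{35} = 39, x_{36} = 5, x_{37} = 7, x_{38} = 31, x_{39} = 32, x_{40} = 3, x_{41} = 24.
The sequence repeats with period 40.
So x_{13172} = x_{1 + ((13172-1) mod 40)} = x_{12} = 19.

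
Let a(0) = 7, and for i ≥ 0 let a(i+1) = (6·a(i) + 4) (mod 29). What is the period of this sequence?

Listing terms: a(0) = 7; a(1) = 17; a(2) = 19; a(3) = 2; a(4) = 16; a(5) = 13; a(6) = 24; a(7) = 3; a(8) = 22; a(9) = 20; a(10) = 8; a(11) = 23; a(12) = 26; a(13) = 15; a(14) = 7.
The sequence repeats with period 14.

14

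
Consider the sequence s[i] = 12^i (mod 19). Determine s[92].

Listing terms: s[0] = 1; s[1] = 12; s[2] = 11; s[3] = 18; s[4] = 7; s[5] = 8; s[6] = 1.
The sequence repeats with period 6.
(92 - 0) mod 6 = 2, so s[92] = s[2] = 11.

11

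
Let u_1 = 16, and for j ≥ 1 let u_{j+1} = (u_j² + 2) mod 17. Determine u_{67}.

Listing terms: u_1 = 16, u_2 = 3, u_3 = 11, u_4 = 4, u_5 = 1, u_6 = 3.
Since u_6 = u_2 = 3, the sequence is eventually periodic: after a pre-period of length 1 it cycles with period 4.
For j ≥ 2, u_j depends only on (j - 2) mod 4. (67 - 2) mod 4 = 1, so u_{67} = u_3 = 11.

11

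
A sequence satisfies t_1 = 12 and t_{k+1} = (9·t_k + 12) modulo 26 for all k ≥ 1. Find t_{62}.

16

t_1 = 12,  t_2 = 16,  t_3 = 0,  t_4 = 12.
Since t_4 = t_1 = 12, the sequence is periodic with period 3.
(62 - 1) mod 3 = 1, so t_{62} = t_2 = 16.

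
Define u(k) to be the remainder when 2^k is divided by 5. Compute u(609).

2

Listing terms: u(1) = 2; u(2) = 4; u(3) = 3; u(4) = 1; u(5) = 2.
Since u(5) = u(1) = 2, the sequence is periodic with period 4.
(609 - 1) mod 4 = 0, so u(609) = u(1) = 2.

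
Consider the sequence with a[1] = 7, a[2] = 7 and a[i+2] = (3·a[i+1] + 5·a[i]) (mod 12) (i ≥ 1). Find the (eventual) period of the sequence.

12

We have a[1] = 7,  a[2] = 7,  a[3] = 8,  a[4] = 11,  a[5] = 1,  a[6] = 10,  a[7] = 11,  a[8] = 11,  a[9] = 4,  a[10] = 7,  a[11] = 5,  a[12] = 2,  a[13] = 7,  a[14] = 7.
The sequence repeats with period 12.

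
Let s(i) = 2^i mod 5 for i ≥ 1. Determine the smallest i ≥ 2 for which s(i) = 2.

Computing terms: s(1) = 2, s(2) = 4, s(3) = 3, s(4) = 1, s(5) = 2.
The sequence repeats with period 4.
The value 2 next appears (with i ≥ 2) at s(5).

5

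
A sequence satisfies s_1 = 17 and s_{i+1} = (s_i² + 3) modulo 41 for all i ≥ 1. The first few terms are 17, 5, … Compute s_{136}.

4

We have s_1 = 17; s_2 = 5; s_3 = 28; s_4 = 8; s_5 = 26; s_6 = 23; s_7 = 40; s_8 = 4; s_9 = 19; s_{10} = 36; s_{11} = 28.
Since s_{11} = s_3 = 28, the sequence is eventually periodic: after a pre-period of length 2 it cycles with period 8.
For i ≥ 3, s_i depends only on (i - 3) mod 8. (136 - 3) mod 8 = 5, so s_{136} = s_8 = 4.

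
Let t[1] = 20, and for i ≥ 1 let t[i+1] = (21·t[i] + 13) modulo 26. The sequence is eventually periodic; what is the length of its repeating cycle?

Computing terms: t[1] = 20,  t[2] = 17,  t[3] = 6,  t[4] = 9,  t[5] = 20.
Since t[5] = t[1] = 20, the sequence is periodic with period 4.

4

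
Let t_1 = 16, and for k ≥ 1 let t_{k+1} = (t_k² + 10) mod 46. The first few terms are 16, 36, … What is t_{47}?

Listing terms: t_1 = 16, t_2 = 36, t_3 = 18, t_4 = 12, t_5 = 16.
The sequence repeats with period 4.
(47 - 1) mod 4 = 2, so t_{47} = t_3 = 18.

18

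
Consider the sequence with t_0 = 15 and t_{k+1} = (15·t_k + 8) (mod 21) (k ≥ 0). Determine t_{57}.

2

t_0 = 15, t_1 = 2, t_2 = 17, t_3 = 11, t_4 = 5, t_5 = 20, t_6 = 14, t_7 = 8, t_8 = 2.
Since t_8 = t_1 = 2, the sequence is eventually periodic: after a pre-period of length 1 it cycles with period 7.
For k ≥ 1, t_k depends only on (k - 1) mod 7. (57 - 1) mod 7 = 0, so t_{57} = t_1 = 2.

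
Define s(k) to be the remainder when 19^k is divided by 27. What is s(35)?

s(1) = 19; s(2) = 10; s(3) = 1; s(4) = 19.
The sequence repeats with period 3.
So s(35) = s(1 + ((35-1) mod 3)) = s(2) = 10.

10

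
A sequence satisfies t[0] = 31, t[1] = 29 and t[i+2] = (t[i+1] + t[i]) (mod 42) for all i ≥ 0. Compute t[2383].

19

Computing terms: t[0] = 31, t[1] = 29, t[2] = 18, t[3] = 5, t[4] = 23, t[5] = 28, t[6] = 9, t[7] = 37, t[8] = 4, t[9] = 41, t[10] = 3, t[11] = 2, t[12] = 5, t[13] = 7, t[14] = 12, t[15] = 19, t[16] = 31, t[17] = 8, t[18] = 39, t[19] = 5, t[20] = 2, t[21] = 7, t[22] = 9, t[23] = 16, t[24] = 25, t[25] = 41, t[26] = 24, t[27] = 23, t[28] = 5, t[29] = 28, t[30] = 33, t[31] = 19, t[32] = 10, t[33] = 29, t[34] = 39, t[35] = 26, t[36] = 23, t[37] = 7, t[38] = 30, t[39] = 37, t[40] = 25, t[41] = 20, t[42] = 3, t[43] = 23, t[44] = 26, t[45] = 7, t[46] = 33, t[47] = 40, t[48] = 31, t[49] = 29.
The sequence repeats with period 48.
(2383 - 0) mod 48 = 31, so t[2383] = t[31] = 19.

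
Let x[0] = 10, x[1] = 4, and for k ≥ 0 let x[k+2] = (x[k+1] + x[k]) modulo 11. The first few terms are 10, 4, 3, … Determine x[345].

6

Computing terms: x[0] = 10,  x[1] = 4,  x[2] = 3,  x[3] = 7,  x[4] = 10,  x[5] = 6,  x[6] = 5,  x[7] = 0,  x[8] = 5,  x[9] = 5,  x[10] = 10,  x[11] = 4.
The sequence repeats with period 10.
(345 - 0) mod 10 = 5, so x[345] = x[5] = 6.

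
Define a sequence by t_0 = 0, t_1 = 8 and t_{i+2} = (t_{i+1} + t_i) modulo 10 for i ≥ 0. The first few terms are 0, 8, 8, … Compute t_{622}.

8

Computing terms: t_0 = 0,  t_1 = 8,  t_2 = 8,  t_3 = 6,  t_4 = 4,  t_5 = 0,  t_6 = 4,  t_7 = 4,  t_8 = 8,  t_9 = 2,  t_{10} = 0,  t_{11} = 2,  t_{12} = 2,  t_{13} = 4,  t_{14} = 6,  t_{15} = 0,  t_{16} = 6,  t_{17} = 6,  t_{18} = 2,  t_{19} = 8,  t_{20} = 0,  t_{21} = 8.
The sequence repeats with period 20.
So t_{622} = t_{0 + ((622-0) mod 20)} = t_2 = 8.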